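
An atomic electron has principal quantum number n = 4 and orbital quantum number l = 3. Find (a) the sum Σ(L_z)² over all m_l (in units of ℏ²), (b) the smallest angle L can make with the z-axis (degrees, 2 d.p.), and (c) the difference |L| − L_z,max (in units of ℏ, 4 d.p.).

Σ(L_z)² = 28 ℏ²; θ_min ≈ 30.00°; |L|−L_z,max ≈ 0.4641ℏ

Σ m_l² = 28, so Σ(L_z)² = 28 ℏ².
cos θ_min = 3/√12, so θ_min ≈ 30.00°.
|L| − L_z,max = (2√3 − 3)ℏ ≈ 0.4641ℏ.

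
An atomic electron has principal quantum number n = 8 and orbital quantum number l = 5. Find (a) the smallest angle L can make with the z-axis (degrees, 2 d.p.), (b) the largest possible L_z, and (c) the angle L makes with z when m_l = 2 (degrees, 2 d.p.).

θ_min ≈ 24.09°; L_z,max = 5ℏ; θ(m_l=2) ≈ 68.58°

cos θ_min = 5/√30, so θ_min ≈ 24.09°.
L_z,max = lℏ = 5ℏ.
For m_l = 2: cos θ = 2/√30, θ ≈ 68.58°.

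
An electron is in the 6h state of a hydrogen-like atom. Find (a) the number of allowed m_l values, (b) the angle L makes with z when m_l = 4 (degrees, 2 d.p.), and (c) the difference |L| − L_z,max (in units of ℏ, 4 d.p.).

6h means n = 6, l = 5.
There are 2l+1 = 11 values of m_l.
For m_l = 4: cos θ = 4/√30, θ ≈ 43.09°.
|L| − L_z,max = (√30 − 5)ℏ ≈ 0.4772ℏ.

11 values; θ(m_l=4) ≈ 43.09°; |L|−L_z,max ≈ 0.4772ℏ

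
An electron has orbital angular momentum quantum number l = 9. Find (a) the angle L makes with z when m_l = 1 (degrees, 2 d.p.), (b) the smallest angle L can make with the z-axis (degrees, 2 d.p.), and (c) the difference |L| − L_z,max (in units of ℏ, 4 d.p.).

For m_l = 1: cos θ = 1/√90, θ ≈ 83.95°.
cos θ_min = 9/√90, so θ_min ≈ 18.43°.
|L| − L_z,max = (3√10 − 9)ℏ ≈ 0.4868ℏ.

θ(m_l=1) ≈ 83.95°; θ_min ≈ 18.43°; |L|−L_z,max ≈ 0.4868ℏ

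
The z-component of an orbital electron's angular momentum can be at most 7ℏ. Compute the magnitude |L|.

|L| = 2√14 ℏ ≈ 7.483ℏ

The maximum L_z equals lℏ, giving l = 7.
Then |L| = ℏ√(7·8) = 2√14 ℏ.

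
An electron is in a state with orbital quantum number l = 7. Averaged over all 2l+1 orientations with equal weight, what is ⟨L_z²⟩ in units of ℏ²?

m_l runs from −7 to 7, i.e. {-7, -6, -5, -4, -3, -2, -1, 0, 1, 2, 3, 4, 5, 6, 7}.
Average of L_z² over 15 states: 280/15 ℏ² = 18.67 ℏ².

⟨L_z²⟩ = 18.67 ℏ²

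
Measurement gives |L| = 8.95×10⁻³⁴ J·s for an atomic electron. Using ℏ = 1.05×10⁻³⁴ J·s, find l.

l = 8

|L|/ℏ = (8.95×10⁻³⁴)/(1.05×10⁻³⁴) ≈ 8.524.
l(l+1) ≈ 8.524² ≈ 72.66, so l = 8.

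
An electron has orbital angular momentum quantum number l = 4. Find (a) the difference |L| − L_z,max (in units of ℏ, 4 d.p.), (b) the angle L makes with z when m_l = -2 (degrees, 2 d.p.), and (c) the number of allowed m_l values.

|L|−L_z,max ≈ 0.4721ℏ; θ(m_l=-2) ≈ 116.57°; 9 values

|L| − L_z,max = (2√5 − 4)ℏ ≈ 0.4721ℏ.
For m_l = -2: cos θ = -2/√20, θ ≈ 116.57°.
There are 2l+1 = 9 values of m_l.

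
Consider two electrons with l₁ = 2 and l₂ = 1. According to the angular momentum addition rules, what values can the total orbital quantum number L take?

L = 1, 2, 3

The total orbital quantum number L ranges from |l₁ − l₂| to l₁ + l₂ in integer steps.
So L can be 1, 2, 3.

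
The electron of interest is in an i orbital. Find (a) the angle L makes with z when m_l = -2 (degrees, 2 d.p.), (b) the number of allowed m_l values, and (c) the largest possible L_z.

For an i orbital, l = 6.
For m_l = -2: cos θ = -2/√42, θ ≈ 107.98°.
There are 2l+1 = 13 values of m_l.
L_z,max = lℏ = 6ℏ.

θ(m_l=-2) ≈ 107.98°; 13 values; L_z,max = 6ℏ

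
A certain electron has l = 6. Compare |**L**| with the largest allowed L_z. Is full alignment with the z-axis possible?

No: L_z,max = 6ℏ < |L| = √42 ℏ ≈ 6.481ℏ

|L| = √42 ℏ ≈ 6.4807ℏ, while L_z,max = lℏ = 6ℏ.
Since |L| > L_z,max, the vector can never point exactly along z; the closest it comes is θ_min = arccos(6/√42) ≈ 22.2°.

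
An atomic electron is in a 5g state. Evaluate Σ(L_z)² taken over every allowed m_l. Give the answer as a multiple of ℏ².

Σ(L_z)² = 60 ℏ²

The 5g subshell has l = 4.
m_l ∈ {-4, -3, -2, -1, 0, 1, 2, 3, 4}.
Σ m_l² = 2·(1 + 4 + 9 + 16) = 60.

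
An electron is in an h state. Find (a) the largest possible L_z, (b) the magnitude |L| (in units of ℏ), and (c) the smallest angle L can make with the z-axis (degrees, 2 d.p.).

L_z,max = 5ℏ; |L| = √30 ℏ ≈ 5.477ℏ; θ_min ≈ 24.09°

The letter h corresponds to l = 5.
L_z,max = lℏ = 5ℏ.
|L| = ℏ√(5·6) = √30 ℏ ≈ 5.477ℏ.
cos θ_min = 5/√30, so θ_min ≈ 24.09°.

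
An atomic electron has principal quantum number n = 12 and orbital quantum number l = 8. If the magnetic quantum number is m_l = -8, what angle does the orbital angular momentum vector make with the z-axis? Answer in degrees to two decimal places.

θ ≈ 160.53°

|L| = ℏ√(l(l+1)) = 6√2 ℏ.
L_z = m_l ℏ = −8ℏ.
cos θ = L_z/|L| = -8/√72, so θ ≈ 160.53°.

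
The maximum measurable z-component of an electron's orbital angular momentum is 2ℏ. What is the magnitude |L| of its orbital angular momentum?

|L| = √6 ℏ ≈ 2.449ℏ

L_z,max = lℏ, so l = 2.
Then |L| = ℏ√(2·3) = √6 ℏ.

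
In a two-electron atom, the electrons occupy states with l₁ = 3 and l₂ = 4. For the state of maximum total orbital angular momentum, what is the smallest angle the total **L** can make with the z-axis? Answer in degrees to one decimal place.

θ_min ≈ 20.7°

Angular momentum addition gives L = |l₁ − l₂|, …, l₁ + l₂.
Allowed values: L = 1, 2, 3, 4, 5, 6, 7.
The maximum is L = 7, with |L_tot| = ℏ√(7·8) = 2√14 ℏ.
The minimum angle with z is arccos(7/√56) ≈ 20.7°.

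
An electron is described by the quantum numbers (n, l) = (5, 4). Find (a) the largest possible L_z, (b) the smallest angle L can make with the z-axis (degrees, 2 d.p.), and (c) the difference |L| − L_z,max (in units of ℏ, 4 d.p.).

L_z,max = lℏ = 4ℏ.
cos θ_min = 4/√20, so θ_min ≈ 26.57°.
|L| − L_z,max = (2√5 − 4)ℏ ≈ 0.4721ℏ.

L_z,max = 4ℏ; θ_min ≈ 26.57°; |L|−L_z,max ≈ 0.4721ℏ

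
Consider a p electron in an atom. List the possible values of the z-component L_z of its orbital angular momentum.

L_z ∈ {−ℏ, 0, ℏ}

P corresponds to l = 1.
L_z = m_l ℏ with m_l ranging from −l to +l in integer steps.
For l = 1: m_l ∈ {-1, 0, 1}.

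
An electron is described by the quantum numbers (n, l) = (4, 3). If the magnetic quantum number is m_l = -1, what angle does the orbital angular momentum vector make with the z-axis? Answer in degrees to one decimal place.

|L| = √(l(l+1)) ℏ = 2√3 ℏ.
L_z = m_l ℏ = −1ℏ.
cos θ = L_z/|L| = -1/√12, so θ ≈ 106.8°.

θ ≈ 106.8°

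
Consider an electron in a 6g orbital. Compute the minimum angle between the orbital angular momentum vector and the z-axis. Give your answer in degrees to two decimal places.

θ_min ≈ 26.57°

For 6g, l = 4.
|L|² = l(l+1)ℏ² = 20ℏ², so |L| = 2√5 ℏ.
The smallest angle corresponds to the largest L_z, i.e. m_l = l = 4, giving L_z = 4ℏ.
cos θ_min = 4/√20, so θ_min ≈ 26.57°.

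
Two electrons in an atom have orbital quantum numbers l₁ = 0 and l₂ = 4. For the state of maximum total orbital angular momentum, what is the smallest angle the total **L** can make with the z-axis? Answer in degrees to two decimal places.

θ_min ≈ 26.57°

By the triangle rule, |l₁ − l₂| ≤ L ≤ l₁ + l₂.
Allowed values: L = 4.
The maximum is L = 4, with |L_tot| = ℏ√(4·5) = 2√5 ℏ.
The minimum angle with z is arccos(4/√20) ≈ 26.57°.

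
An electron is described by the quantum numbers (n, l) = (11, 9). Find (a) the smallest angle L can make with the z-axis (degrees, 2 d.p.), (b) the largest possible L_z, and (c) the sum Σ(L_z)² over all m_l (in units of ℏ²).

θ_min ≈ 18.43°; L_z,max = 9ℏ; Σ(L_z)² = 570 ℏ²

cos θ_min = 9/√90, so θ_min ≈ 18.43°.
L_z,max = lℏ = 9ℏ.
Σ m_l² = 570, so Σ(L_z)² = 570 ℏ².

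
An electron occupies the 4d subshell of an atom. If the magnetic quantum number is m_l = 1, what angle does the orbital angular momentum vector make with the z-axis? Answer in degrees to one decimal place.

θ ≈ 65.9°

The 4d subshell has l = 2.
|L| = √(l(l+1)) ℏ = √6 ℏ.
L_z = m_l ℏ = 1ℏ.
cos θ = L_z/|L| = 1/√6, so θ ≈ 65.9°.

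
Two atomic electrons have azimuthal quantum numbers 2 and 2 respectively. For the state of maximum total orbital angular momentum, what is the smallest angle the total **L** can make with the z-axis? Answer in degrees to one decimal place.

L runs from |2 − 2| = 0 to 2 + 2 = 4.
So L can be 0, 1, 2, 3, 4.
The maximum is L = 4, with |L_tot| = ℏ√(4·5) = 2√5 ℏ.
The minimum angle with z is arccos(4/√20) ≈ 26.6°.

θ_min ≈ 26.6°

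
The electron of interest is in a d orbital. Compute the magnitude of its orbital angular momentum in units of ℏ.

|L| = √6 ℏ ≈ 2.449ℏ

A d state has l = 2.
|L| = ℏ√(l(l+1)) = ℏ√(2·3) = √6 ℏ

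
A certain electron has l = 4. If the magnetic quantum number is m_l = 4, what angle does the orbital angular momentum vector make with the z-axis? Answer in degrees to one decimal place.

|L| = ℏ√(l(l+1)) = 2√5 ℏ.
L_z = m_l ℏ = 4ℏ.
cos θ = L_z/|L| = 4/√20, so θ ≈ 26.6°.

θ ≈ 26.6°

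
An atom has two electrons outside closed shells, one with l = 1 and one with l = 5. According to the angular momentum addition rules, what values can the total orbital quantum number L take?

L = 4, 5, 6

L runs from |1 − 5| = 4 to 1 + 5 = 6.
Allowed values: L = 4, 5, 6.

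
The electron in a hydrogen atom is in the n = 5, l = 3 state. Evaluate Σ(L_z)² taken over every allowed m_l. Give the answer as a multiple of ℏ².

Σ(L_z)² = 28 ℏ²

m_l runs from −3 to 3, i.e. {-3, -2, -1, 0, 1, 2, 3}.
Σ m_l² = l(l+1)(2l+1)/3 = 3·4·7/3 = 28.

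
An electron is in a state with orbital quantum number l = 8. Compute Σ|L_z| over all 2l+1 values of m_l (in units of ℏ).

Σ|L_z| = 72 ℏ

The allowed m_l values are -8, -7, -6, -5, -4, -3, -2, -1, 0, 1, 2, 3, 4, 5, 6, 7, 8.
Σ|m_l| = l(l+1) = 72.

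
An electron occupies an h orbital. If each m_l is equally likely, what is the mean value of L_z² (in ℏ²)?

⟨L_z²⟩ = 10 ℏ²

The letter h corresponds to l = 5.
m_l runs from −5 to 5, i.e. {-5, -4, -3, -2, -1, 0, 1, 2, 3, 4, 5}.
⟨L_z²⟩ = ℏ²·l(l+1)/3 = 10ℏ².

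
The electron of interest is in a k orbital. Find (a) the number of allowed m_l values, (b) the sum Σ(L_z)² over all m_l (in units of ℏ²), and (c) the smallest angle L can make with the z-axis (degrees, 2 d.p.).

The letter k corresponds to l = 7.
There are 2l+1 = 15 values of m_l.
Σ m_l² = 280, so Σ(L_z)² = 280 ℏ².
cos θ_min = 7/√56, so θ_min ≈ 20.70°.

15 values; Σ(L_z)² = 280 ℏ²; θ_min ≈ 20.70°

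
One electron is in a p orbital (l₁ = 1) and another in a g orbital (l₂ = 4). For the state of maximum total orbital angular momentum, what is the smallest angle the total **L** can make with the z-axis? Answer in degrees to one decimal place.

θ_min ≈ 24.1°

Angular momentum addition gives L = |l₁ − l₂|, …, l₁ + l₂.
So L can be 3, 4, 5.
The maximum is L = 5, with |L_tot| = ℏ√(5·6) = √30 ℏ.
The minimum angle with z is arccos(5/√30) ≈ 24.1°.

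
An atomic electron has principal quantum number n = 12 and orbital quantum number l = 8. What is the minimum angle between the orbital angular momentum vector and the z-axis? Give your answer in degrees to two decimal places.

θ_min ≈ 19.47°

|L| = ℏ√(l(l+1)) = 6√2 ℏ.
The smallest angle corresponds to the largest L_z, i.e. m_l = l = 8, giving L_z = 8ℏ.
cos θ_min = 8/√72, so θ_min ≈ 19.47°.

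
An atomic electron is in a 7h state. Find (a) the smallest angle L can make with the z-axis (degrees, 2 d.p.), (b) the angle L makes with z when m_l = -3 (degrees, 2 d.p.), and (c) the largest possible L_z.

The 7h subshell has l = 5.
cos θ_min = 5/√30, so θ_min ≈ 24.09°.
For m_l = -3: cos θ = -3/√30, θ ≈ 123.21°.
L_z,max = lℏ = 5ℏ.

θ_min ≈ 24.09°; θ(m_l=-3) ≈ 123.21°; L_z,max = 5ℏ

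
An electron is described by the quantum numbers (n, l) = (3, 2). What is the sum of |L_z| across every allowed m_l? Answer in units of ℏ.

Σ|L_z| = 6 ℏ

m_l runs from −2 to 2, i.e. {-2, -1, 0, 1, 2}.
Σ|m_l| = l(l+1) = 6.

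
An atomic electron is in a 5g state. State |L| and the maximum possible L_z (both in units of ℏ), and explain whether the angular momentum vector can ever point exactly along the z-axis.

No: L_z,max = 4ℏ < |L| = 2√5 ℏ ≈ 4.472ℏ

5g means n = 5, l = 4.
|L| = 2√5 ℏ ≈ 4.4721ℏ, while L_z,max = lℏ = 4ℏ.
Since |L| > L_z,max, the vector can never point exactly along z; the closest it comes is θ_min = arccos(4/√20) ≈ 26.6°.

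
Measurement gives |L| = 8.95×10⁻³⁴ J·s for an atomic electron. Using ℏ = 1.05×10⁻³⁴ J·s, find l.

Dividing by ℏ: |L|/ℏ ≈ 8.524.
Set l(l+1) = 72.66; the integer solution is l = 8.

l = 8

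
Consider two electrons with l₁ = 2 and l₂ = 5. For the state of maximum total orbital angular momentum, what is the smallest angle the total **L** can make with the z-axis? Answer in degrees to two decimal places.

By the triangle rule, |l₁ − l₂| ≤ L ≤ l₁ + l₂.
L ∈ {3, 4, 5, 6, 7}.
The maximum is L = 7, with |L_tot| = ℏ√(7·8) = 2√14 ℏ.
The minimum angle with z is arccos(7/√56) ≈ 20.70°.

θ_min ≈ 20.70°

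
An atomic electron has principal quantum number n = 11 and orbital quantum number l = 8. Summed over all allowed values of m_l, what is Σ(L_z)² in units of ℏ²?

Σ(L_z)² = 408 ℏ²

m_l ∈ {-8, -7, -6, -5, -4, -3, -2, -1, 0, 1, 2, 3, 4, 5, 6, 7, 8}.
Σ m_l² = 2·(1 + 4 + 9 + 16 + 25 + 36 + 49 + 64) = 408.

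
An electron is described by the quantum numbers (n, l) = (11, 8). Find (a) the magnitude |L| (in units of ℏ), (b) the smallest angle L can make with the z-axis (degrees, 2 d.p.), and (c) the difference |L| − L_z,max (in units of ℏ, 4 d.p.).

|L| = ℏ√(8·9) = 6√2 ℏ ≈ 8.485ℏ.
cos θ_min = 8/√72, so θ_min ≈ 19.47°.
|L| − L_z,max = (6√2 − 8)ℏ ≈ 0.4853ℏ.

|L| = 6√2 ℏ ≈ 8.485ℏ; θ_min ≈ 19.47°; |L|−L_z,max ≈ 0.4853ℏ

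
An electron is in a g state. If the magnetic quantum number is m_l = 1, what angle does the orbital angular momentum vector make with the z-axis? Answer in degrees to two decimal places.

θ ≈ 77.08°

A g state has l = 4.
|L|² = l(l+1)ℏ² = 20ℏ², so |L| = 2√5 ℏ.
L_z = m_l ℏ = 1ℏ.
cos θ = L_z/|L| = 1/√20, so θ ≈ 77.08°.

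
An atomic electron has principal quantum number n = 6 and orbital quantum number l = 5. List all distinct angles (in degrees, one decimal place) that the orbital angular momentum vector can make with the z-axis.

θ ∈ {24.1°, 43.1°, 56.8°, 68.6°, 79.5°, 90.0°, 100.5°, 111.4°, 123.2°, 136.9°, 155.9°}

|L| = √(l(l+1)) ℏ = √30 ℏ.
cos θ = m_l/√30 for each m_l ∈ {-5, -4, -3, -2, -1, 0, 1, 2, 3, 4, 5}.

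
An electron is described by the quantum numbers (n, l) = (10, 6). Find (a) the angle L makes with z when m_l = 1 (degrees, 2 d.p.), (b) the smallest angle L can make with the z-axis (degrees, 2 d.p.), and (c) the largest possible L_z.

For m_l = 1: cos θ = 1/√42, θ ≈ 81.12°.
cos θ_min = 6/√42, so θ_min ≈ 22.21°.
L_z,max = lℏ = 6ℏ.

θ(m_l=1) ≈ 81.12°; θ_min ≈ 22.21°; L_z,max = 6ℏ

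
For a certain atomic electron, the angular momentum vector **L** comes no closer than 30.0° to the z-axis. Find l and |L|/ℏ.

l = 3, |L| = 2√3 ℏ ≈ 3.464ℏ

At minimum angle, m_l = l, so cos θ = l/√(l(l+1)); cos²θ = l/(l+1) = 0.7500.
l = cos²θ/sin²θ ≈ 3.
Then |L| = ℏ√(3·4) = 2√3 ℏ.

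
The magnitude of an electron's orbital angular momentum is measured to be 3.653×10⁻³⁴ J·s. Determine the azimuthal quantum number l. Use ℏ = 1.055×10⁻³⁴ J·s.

l = 3

|L|/ℏ = (3.653×10⁻³⁴)/(1.055×10⁻³⁴) ≈ 3.463.
l(l+1) ≈ 3.463² ≈ 11.99, so l = 3.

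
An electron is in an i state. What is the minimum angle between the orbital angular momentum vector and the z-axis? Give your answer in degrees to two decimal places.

θ_min ≈ 22.21°

For an i orbital, l = 6.
|L| = ℏ√(l(l+1)) = √42 ℏ.
The smallest angle corresponds to the largest L_z, i.e. m_l = l = 6, giving L_z = 6ℏ.
cos θ_min = 6/√42, so θ_min ≈ 22.21°.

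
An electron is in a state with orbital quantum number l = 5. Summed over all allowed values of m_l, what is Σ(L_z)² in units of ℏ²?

m_l runs from −5 to 5, i.e. {-5, -4, -3, -2, -1, 0, 1, 2, 3, 4, 5}.
Summing m² from −5 to 5: Σ m_l² = 110.

Σ(L_z)² = 110 ℏ²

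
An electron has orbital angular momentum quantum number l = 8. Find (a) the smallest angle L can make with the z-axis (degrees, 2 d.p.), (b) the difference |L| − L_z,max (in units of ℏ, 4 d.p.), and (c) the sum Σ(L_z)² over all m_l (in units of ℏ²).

cos θ_min = 8/√72, so θ_min ≈ 19.47°.
|L| − L_z,max = (6√2 − 8)ℏ ≈ 0.4853ℏ.
Σ m_l² = 408, so Σ(L_z)² = 408 ℏ².

θ_min ≈ 19.47°; |L|−L_z,max ≈ 0.4853ℏ; Σ(L_z)² = 408 ℏ²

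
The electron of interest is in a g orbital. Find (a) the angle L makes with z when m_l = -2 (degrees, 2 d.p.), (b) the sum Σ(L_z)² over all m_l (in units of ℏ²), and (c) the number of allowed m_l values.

For a g orbital, l = 4.
For m_l = -2: cos θ = -2/√20, θ ≈ 116.57°.
Σ m_l² = 60, so Σ(L_z)² = 60 ℏ².
There are 2l+1 = 9 values of m_l.

θ(m_l=-2) ≈ 116.57°; Σ(L_z)² = 60 ℏ²; 9 values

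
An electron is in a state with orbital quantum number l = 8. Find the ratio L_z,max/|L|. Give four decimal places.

L_z,max/|L| = 0.9428

|L| = 6√2 ℏ ≈ 8.4853ℏ, while L_z,max = lℏ = 8ℏ.
L_z,max/|L| = 8/√72 = 0.9428.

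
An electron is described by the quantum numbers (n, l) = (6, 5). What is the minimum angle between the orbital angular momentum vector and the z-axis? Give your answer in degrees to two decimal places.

θ_min ≈ 24.09°

|L| = √(l(l+1)) ℏ = √30 ℏ.
The smallest angle corresponds to the largest L_z, i.e. m_l = l = 5, giving L_z = 5ℏ.
cos θ_min = 5/√30, so θ_min ≈ 24.09°.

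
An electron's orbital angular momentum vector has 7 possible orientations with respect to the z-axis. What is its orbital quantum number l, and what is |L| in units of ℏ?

l = 3, |L| = 2√3 ℏ ≈ 3.464ℏ

2l + 1 = 7 ⇒ l = 3.
Then |L| = √(l(l+1)) ℏ = 2√3 ℏ.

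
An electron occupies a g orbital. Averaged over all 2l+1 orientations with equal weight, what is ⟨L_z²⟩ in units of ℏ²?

A g state has l = 4.
m_l ∈ {-4, -3, -2, -1, 0, 1, 2, 3, 4}.
Average of L_z² over 9 states: 60/9 ℏ² = 6.667 ℏ².

⟨L_z²⟩ = 6.667 ℏ²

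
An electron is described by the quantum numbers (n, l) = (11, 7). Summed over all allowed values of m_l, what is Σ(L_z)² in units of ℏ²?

Σ(L_z)² = 280 ℏ²

m_l runs from −7 to 7, i.e. {-7, -6, -5, -4, -3, -2, -1, 0, 1, 2, 3, 4, 5, 6, 7}.
Σ m_l² = l(l+1)(2l+1)/3 = 7·8·15/3 = 280.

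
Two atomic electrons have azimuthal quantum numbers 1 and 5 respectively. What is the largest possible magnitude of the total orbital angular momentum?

By the triangle rule, |l₁ − l₂| ≤ L ≤ l₁ + l₂.
Allowed values: L = 4, 5, 6.
The largest magnitude corresponds to L = 6: |L_tot| = ℏ√(6·7) = √42 ℏ.

|L_tot|_max = √42 ℏ ≈ 6.481ℏ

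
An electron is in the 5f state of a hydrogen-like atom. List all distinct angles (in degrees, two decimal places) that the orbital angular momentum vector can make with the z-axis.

The 5f subshell has l = 3.
|L| = ℏ√(l(l+1)) = 2√3 ℏ.
cos θ = m_l/√12 for each m_l ∈ {-3, -2, -1, 0, 1, 2, 3}.

θ ∈ {30.00°, 54.74°, 73.22°, 90.00°, 106.78°, 125.26°, 150.00°}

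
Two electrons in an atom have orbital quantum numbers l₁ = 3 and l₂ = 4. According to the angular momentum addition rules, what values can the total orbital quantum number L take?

L = 1, 2, 3, 4, 5, 6, 7

L runs from |3 − 4| = 1 to 3 + 4 = 7.
L ∈ {1, 2, 3, 4, 5, 6, 7}.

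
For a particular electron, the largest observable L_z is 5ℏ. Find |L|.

Since max m_l = l, l = 5.
Then |L| = ℏ√(5·6) = √30 ℏ.

|L| = √30 ℏ ≈ 5.477ℏ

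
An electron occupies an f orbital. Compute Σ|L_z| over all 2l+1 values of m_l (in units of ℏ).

Σ|L_z| = 12 ℏ

An f state has l = 3.
m_l ∈ {-3, -2, -1, 0, 1, 2, 3}.
Σ|m_l| = 2(1+2+…+3) = 12.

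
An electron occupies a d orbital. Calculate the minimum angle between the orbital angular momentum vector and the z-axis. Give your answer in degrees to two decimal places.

θ_min ≈ 35.26°

A d state has l = 2.
|L| = ℏ√(l(l+1)) = √6 ℏ.
The smallest angle corresponds to the largest L_z, i.e. m_l = l = 2, giving L_z = 2ℏ.
cos θ_min = 2/√6, so θ_min ≈ 35.26°.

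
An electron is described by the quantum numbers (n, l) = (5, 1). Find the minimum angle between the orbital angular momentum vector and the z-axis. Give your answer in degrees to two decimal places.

θ_min ≈ 45.00°

|L|² = l(l+1)ℏ² = 2ℏ², so |L| = √2 ℏ.
The smallest angle corresponds to the largest L_z, i.e. m_l = l = 1, giving L_z = 1ℏ.
cos θ_min = 1/√2, so θ_min ≈ 45.00°.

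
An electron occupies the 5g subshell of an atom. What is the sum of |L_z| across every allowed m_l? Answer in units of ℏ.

5g means n = 5, l = 4.
m_l ∈ {-4, -3, -2, -1, 0, 1, 2, 3, 4}.
Σ|m_l| = 2(1+2+…+4) = 20.

Σ|L_z| = 20 ℏ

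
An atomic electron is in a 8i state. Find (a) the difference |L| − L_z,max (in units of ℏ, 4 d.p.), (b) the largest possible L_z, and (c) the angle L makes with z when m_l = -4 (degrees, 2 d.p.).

|L|−L_z,max ≈ 0.4807ℏ; L_z,max = 6ℏ; θ(m_l=-4) ≈ 128.11°

The 8i subshell has l = 6.
|L| − L_z,max = (√42 − 6)ℏ ≈ 0.4807ℏ.
L_z,max = lℏ = 6ℏ.
For m_l = -4: cos θ = -4/√42, θ ≈ 128.11°.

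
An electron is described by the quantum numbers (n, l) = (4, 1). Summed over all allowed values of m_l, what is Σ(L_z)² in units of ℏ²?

m_l ∈ {-1, 0, 1}.
Σ m_l² = 2·(1) = 2.

Σ(L_z)² = 2 ℏ²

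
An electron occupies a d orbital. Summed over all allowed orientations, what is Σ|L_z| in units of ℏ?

For a d orbital, l = 2.
The allowed m_l values are -2, -1, 0, 1, 2.
Σ|m_l| = 2(1+2+…+2) = 6.

Σ|L_z| = 6 ℏ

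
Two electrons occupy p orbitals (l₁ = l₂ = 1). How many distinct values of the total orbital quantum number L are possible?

3

L runs from |1 − 1| = 0 to 1 + 1 = 2.
L ∈ {0, 1, 2}.
That is 3 values.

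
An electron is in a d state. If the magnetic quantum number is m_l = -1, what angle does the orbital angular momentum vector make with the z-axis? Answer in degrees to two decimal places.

For a d orbital, l = 2.
|L| = √(l(l+1)) ℏ = √6 ℏ.
L_z = m_l ℏ = −1ℏ.
cos θ = L_z/|L| = -1/√6, so θ ≈ 114.09°.

θ ≈ 114.09°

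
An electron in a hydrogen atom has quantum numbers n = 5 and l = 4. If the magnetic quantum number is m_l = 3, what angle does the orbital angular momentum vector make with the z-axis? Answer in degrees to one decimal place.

θ ≈ 47.9°

|L| = √(l(l+1)) ℏ = 2√5 ℏ.
L_z = m_l ℏ = 3ℏ.
cos θ = L_z/|L| = 3/√20, so θ ≈ 47.9°.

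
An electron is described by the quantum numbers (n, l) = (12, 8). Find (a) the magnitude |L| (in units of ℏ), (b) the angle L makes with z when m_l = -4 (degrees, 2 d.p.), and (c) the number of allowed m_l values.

|L| = ℏ√(8·9) = 6√2 ℏ ≈ 8.485ℏ.
For m_l = -4: cos θ = -4/√72, θ ≈ 118.13°.
There are 2l+1 = 17 values of m_l.

|L| = 6√2 ℏ ≈ 8.485ℏ; θ(m_l=-4) ≈ 118.13°; 17 values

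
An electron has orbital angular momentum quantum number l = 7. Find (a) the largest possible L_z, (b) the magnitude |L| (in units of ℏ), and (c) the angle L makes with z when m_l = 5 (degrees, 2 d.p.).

L_z,max = 7ℏ; |L| = 2√14 ℏ ≈ 7.483ℏ; θ(m_l=5) ≈ 48.08°

L_z,max = lℏ = 7ℏ.
|L| = ℏ√(7·8) = 2√14 ℏ ≈ 7.483ℏ.
For m_l = 5: cos θ = 5/√56, θ ≈ 48.08°.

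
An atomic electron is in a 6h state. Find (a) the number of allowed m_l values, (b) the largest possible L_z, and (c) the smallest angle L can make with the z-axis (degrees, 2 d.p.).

11 values; L_z,max = 5ℏ; θ_min ≈ 24.09°

The 6h subshell has l = 5.
There are 2l+1 = 11 values of m_l.
L_z,max = lℏ = 5ℏ.
cos θ_min = 5/√30, so θ_min ≈ 24.09°.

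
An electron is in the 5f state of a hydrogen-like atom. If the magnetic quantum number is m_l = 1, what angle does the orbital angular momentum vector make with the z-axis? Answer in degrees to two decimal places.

For 5f, l = 3.
|L| = √(l(l+1)) ℏ = 2√3 ℏ.
L_z = m_l ℏ = 1ℏ.
cos θ = L_z/|L| = 1/√12, so θ ≈ 73.22°.

θ ≈ 73.22°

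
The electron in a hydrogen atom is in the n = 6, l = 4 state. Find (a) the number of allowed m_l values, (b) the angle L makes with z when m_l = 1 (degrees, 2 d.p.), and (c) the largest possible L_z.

There are 2l+1 = 9 values of m_l.
For m_l = 1: cos θ = 1/√20, θ ≈ 77.08°.
L_z,max = lℏ = 4ℏ.

9 values; θ(m_l=1) ≈ 77.08°; L_z,max = 4ℏ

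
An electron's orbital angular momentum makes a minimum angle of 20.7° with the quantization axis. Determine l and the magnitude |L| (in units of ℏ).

cos θ_min = l/√(l(l+1)) = √(l/(l+1)), so l/(l+1) = cos²(20.7°) = 0.8751.
Solving: l = 7.
Then |L| = ℏ√(7·8) = 2√14 ℏ.

l = 7, |L| = 2√14 ℏ ≈ 7.483ℏ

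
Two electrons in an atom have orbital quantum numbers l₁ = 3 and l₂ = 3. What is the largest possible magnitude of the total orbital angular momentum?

|L_tot|_max = √42 ℏ ≈ 6.481ℏ

Angular momentum addition gives L = |l₁ − l₂|, …, l₁ + l₂.
L ∈ {0, 1, 2, 3, 4, 5, 6}.
The largest magnitude corresponds to L = 6: |L_tot| = ℏ√(6·7) = √42 ℏ.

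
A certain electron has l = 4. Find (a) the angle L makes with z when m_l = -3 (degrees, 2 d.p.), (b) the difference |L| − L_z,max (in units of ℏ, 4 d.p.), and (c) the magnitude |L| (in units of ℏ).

For m_l = -3: cos θ = -3/√20, θ ≈ 132.13°.
|L| − L_z,max = (2√5 − 4)ℏ ≈ 0.4721ℏ.
|L| = ℏ√(4·5) = 2√5 ℏ ≈ 4.472ℏ.

θ(m_l=-3) ≈ 132.13°; |L|−L_z,max ≈ 0.4721ℏ; |L| = 2√5 ℏ ≈ 4.472ℏ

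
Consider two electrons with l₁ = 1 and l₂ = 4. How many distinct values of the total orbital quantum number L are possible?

L runs from |1 − 4| = 3 to 1 + 4 = 5.
Allowed values: L = 3, 4, 5.
That is 3 values.

3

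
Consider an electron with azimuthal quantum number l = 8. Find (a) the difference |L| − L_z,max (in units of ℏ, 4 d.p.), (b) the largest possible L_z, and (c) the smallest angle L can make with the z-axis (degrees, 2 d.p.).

|L| − L_z,max = (6√2 − 8)ℏ ≈ 0.4853ℏ.
L_z,max = lℏ = 8ℏ.
cos θ_min = 8/√72, so θ_min ≈ 19.47°.

|L|−L_z,max ≈ 0.4853ℏ; L_z,max = 8ℏ; θ_min ≈ 19.47°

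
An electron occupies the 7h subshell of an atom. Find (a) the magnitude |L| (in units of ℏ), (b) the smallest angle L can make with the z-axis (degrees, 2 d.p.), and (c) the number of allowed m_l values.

|L| = √30 ℏ ≈ 5.477ℏ; θ_min ≈ 24.09°; 11 values

For 7h, l = 5.
|L| = ℏ√(5·6) = √30 ℏ ≈ 5.477ℏ.
cos θ_min = 5/√30, so θ_min ≈ 24.09°.
There are 2l+1 = 11 values of m_l.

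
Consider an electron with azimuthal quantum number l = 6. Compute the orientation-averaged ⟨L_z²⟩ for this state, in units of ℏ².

⟨L_z²⟩ = 14 ℏ²

m_l ∈ {-6, -5, -4, -3, -2, -1, 0, 1, 2, 3, 4, 5, 6}.
⟨L_z²⟩ = ℏ²·l(l+1)/3 = 14ℏ².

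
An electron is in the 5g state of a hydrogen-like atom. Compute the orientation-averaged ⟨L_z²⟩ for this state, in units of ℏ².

⟨L_z²⟩ = 6.667 ℏ²

The 5g subshell has l = 4.
m_l ∈ {-4, -3, -2, -1, 0, 1, 2, 3, 4}.
Average of L_z² over 9 states: 60/9 ℏ² = 6.667 ℏ².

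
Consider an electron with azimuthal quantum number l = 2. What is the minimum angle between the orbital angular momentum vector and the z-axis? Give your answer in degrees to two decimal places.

θ_min ≈ 35.26°

|L| = ℏ√(l(l+1)) = √6 ℏ.
The smallest angle corresponds to the largest L_z, i.e. m_l = l = 2, giving L_z = 2ℏ.
cos θ_min = 2/√6, so θ_min ≈ 35.26°.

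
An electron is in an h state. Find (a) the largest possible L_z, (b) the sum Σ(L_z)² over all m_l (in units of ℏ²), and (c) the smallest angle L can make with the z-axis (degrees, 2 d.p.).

L_z,max = 5ℏ; Σ(L_z)² = 110 ℏ²; θ_min ≈ 24.09°

For an h orbital, l = 5.
L_z,max = lℏ = 5ℏ.
Σ m_l² = 110, so Σ(L_z)² = 110 ℏ².
cos θ_min = 5/√30, so θ_min ≈ 24.09°.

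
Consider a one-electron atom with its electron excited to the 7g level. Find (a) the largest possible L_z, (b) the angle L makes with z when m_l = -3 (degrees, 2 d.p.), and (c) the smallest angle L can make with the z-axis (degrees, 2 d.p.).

The 7g level has l = 4.
L_z,max = lℏ = 4ℏ.
For m_l = -3: cos θ = -3/√20, θ ≈ 132.13°.
cos θ_min = 4/√20, so θ_min ≈ 26.57°.

L_z,max = 4ℏ; θ(m_l=-3) ≈ 132.13°; θ_min ≈ 26.57°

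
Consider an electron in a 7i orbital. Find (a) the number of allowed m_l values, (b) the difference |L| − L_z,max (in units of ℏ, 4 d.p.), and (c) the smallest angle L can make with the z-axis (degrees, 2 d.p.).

13 values; |L|−L_z,max ≈ 0.4807ℏ; θ_min ≈ 22.21°

The 7i subshell has l = 6.
There are 2l+1 = 13 values of m_l.
|L| − L_z,max = (√42 − 6)ℏ ≈ 0.4807ℏ.
cos θ_min = 6/√42, so θ_min ≈ 22.21°.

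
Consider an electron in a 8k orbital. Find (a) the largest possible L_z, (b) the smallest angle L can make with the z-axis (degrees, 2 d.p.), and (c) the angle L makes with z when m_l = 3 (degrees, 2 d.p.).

8k means n = 8, l = 7.
L_z,max = lℏ = 7ℏ.
cos θ_min = 7/√56, so θ_min ≈ 20.70°.
For m_l = 3: cos θ = 3/√56, θ ≈ 66.37°.

L_z,max = 7ℏ; θ_min ≈ 20.70°; θ(m_l=3) ≈ 66.37°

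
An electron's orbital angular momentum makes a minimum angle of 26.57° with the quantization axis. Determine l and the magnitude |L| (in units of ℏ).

l = 4, |L| = 2√5 ℏ ≈ 4.472ℏ

At minimum angle, m_l = l, so cos θ = l/√(l(l+1)); cos²θ = l/(l+1) = 0.7999.
Thus l = 0.7999/(1 − 0.7999) ≈ 4.
Then |L| = ℏ√(4·5) = 2√5 ℏ.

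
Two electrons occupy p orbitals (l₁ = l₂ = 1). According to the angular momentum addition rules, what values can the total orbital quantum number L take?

L = 0, 1, 2

The total orbital quantum number L ranges from |l₁ − l₂| to l₁ + l₂ in integer steps.
Allowed values: L = 0, 1, 2.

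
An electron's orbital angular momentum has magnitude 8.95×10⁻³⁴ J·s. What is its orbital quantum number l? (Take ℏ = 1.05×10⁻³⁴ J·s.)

Dividing by ℏ: |L|/ℏ ≈ 8.524.
(|L|/ℏ)² = l(l+1) ≈ 72.66 ⇒ l = 8.

l = 8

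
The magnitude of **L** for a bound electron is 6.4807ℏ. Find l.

|L| = ℏ√(l(l+1)), so l(l+1) = 42.
l² + l − 42 = 0 ⇒ l = 6.

l = 6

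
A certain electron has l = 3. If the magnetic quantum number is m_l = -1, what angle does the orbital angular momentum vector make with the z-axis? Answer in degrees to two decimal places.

θ ≈ 106.78°

|L| = √(l(l+1)) ℏ = 2√3 ℏ.
L_z = m_l ℏ = −1ℏ.
cos θ = L_z/|L| = -1/√12, so θ ≈ 106.78°.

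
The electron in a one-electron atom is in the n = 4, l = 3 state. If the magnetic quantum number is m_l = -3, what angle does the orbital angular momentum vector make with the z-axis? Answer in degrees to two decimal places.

θ ≈ 150.00°

|L|² = l(l+1)ℏ² = 12ℏ², so |L| = 2√3 ℏ.
L_z = m_l ℏ = −3ℏ.
cos θ = L_z/|L| = -3/√12, so θ ≈ 150.00°.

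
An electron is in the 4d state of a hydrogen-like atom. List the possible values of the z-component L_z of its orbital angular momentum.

For 4d, l = 2.
L_z = m_l ℏ with m_l ranging from −l to +l in integer steps.
For l = 2: m_l ∈ {-2, -1, 0, 1, 2}.

L_z ∈ {−2ℏ, −ℏ, 0, ℏ, 2ℏ}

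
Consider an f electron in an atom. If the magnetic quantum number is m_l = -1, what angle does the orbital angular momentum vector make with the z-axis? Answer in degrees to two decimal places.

An f state has l = 3.
|L| = ℏ√(l(l+1)) = 2√3 ℏ.
L_z = m_l ℏ = −1ℏ.
cos θ = L_z/|L| = -1/√12, so θ ≈ 106.78°.

θ ≈ 106.78°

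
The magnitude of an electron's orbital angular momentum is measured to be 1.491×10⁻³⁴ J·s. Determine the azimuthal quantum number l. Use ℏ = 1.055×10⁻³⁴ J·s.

|L|/ℏ = (1.491×10⁻³⁴)/(1.055×10⁻³⁴) ≈ 1.413.
l(l+1) ≈ 1.413² ≈ 2.00, so l = 1.

l = 1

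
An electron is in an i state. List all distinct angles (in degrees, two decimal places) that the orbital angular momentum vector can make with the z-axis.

θ ∈ {22.21°, 39.51°, 51.89°, 62.42°, 72.02°, 81.12°, 90.00°, 98.88°, 107.98°, 117.58°, 128.11°, 140.49°, 157.79°}

The letter i corresponds to l = 6.
|L| = √(l(l+1)) ℏ = √42 ℏ.
cos θ = m_l/√42 for each m_l ∈ {-6, -5, -4, -3, -2, -1, 0, 1, 2, 3, 4, 5, 6}.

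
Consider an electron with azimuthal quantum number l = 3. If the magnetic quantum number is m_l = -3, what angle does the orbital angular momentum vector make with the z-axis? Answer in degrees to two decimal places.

θ ≈ 150.00°

|L| = √(l(l+1)) ℏ = 2√3 ℏ.
L_z = m_l ℏ = −3ℏ.
cos θ = L_z/|L| = -3/√12, so θ ≈ 150.00°.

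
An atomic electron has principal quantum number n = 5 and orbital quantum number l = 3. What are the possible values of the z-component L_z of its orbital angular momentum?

L_z ∈ {−3ℏ, −2ℏ, −ℏ, 0, ℏ, 2ℏ, 3ℏ}

L_z = m_l ℏ with m_l ranging from −l to +l in integer steps.
For l = 3: m_l ∈ {-3, -2, -1, 0, 1, 2, 3}.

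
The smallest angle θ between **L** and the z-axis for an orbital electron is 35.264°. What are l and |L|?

l = 2, |L| = √6 ℏ ≈ 2.449ℏ

At minimum angle, m_l = l, so cos θ = l/√(l(l+1)); cos²θ = l/(l+1) = 0.6667.
Solving: l = 2.
Then |L| = ℏ√(2·3) = √6 ℏ.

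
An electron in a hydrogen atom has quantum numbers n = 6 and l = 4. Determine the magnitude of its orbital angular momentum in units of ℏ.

|L| = ℏ√(l(l+1)) = ℏ√(4·5) = 2√5 ℏ

|L| = 2√5 ℏ ≈ 4.472ℏ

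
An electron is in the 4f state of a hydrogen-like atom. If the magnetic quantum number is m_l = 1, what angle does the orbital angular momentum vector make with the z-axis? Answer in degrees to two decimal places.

4f means n = 4, l = 3.
|L|² = l(l+1)ℏ² = 12ℏ², so |L| = 2√3 ℏ.
L_z = m_l ℏ = 1ℏ.
cos θ = L_z/|L| = 1/√12, so θ ≈ 73.22°.

θ ≈ 73.22°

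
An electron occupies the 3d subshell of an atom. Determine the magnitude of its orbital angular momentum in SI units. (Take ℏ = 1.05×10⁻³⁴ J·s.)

The 3d subshell has l = 2.
|L| = ℏ√(l(l+1)) = ℏ√(2·3) = √6 ℏ
Numerically, |L| = 2.449 × (1.05×10⁻³⁴ J·s) = 2.57×10⁻³⁴ J·s.

|L| = 2.57×10⁻³⁴ J·s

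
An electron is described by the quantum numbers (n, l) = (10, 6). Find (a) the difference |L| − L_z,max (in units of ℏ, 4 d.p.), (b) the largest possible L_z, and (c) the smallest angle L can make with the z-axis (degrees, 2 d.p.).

|L|−L_z,max ≈ 0.4807ℏ; L_z,max = 6ℏ; θ_min ≈ 22.21°

|L| − L_z,max = (√42 − 6)ℏ ≈ 0.4807ℏ.
L_z,max = lℏ = 6ℏ.
cos θ_min = 6/√42, so θ_min ≈ 22.21°.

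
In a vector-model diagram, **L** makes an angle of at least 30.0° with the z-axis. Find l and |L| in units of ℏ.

l = 3, |L| = 2√3 ℏ ≈ 3.464ℏ

At minimum angle, m_l = l, so cos θ = l/√(l(l+1)); cos²θ = l/(l+1) = 0.7500.
l = cos²θ/sin²θ ≈ 3.
Then |L| = ℏ√(3·4) = 2√3 ℏ.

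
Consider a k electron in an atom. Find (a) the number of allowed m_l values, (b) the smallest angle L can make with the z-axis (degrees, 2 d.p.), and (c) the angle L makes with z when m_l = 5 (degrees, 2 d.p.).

15 values; θ_min ≈ 20.70°; θ(m_l=5) ≈ 48.08°

A k state has l = 7.
There are 2l+1 = 15 values of m_l.
cos θ_min = 7/√56, so θ_min ≈ 20.70°.
For m_l = 5: cos θ = 5/√56, θ ≈ 48.08°.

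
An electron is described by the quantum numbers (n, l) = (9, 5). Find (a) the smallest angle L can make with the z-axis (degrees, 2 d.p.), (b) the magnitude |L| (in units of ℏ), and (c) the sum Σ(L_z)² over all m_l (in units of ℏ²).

cos θ_min = 5/√30, so θ_min ≈ 24.09°.
|L| = ℏ√(5·6) = √30 ℏ ≈ 5.477ℏ.
Σ m_l² = 110, so Σ(L_z)² = 110 ℏ².

θ_min ≈ 24.09°; |L| = √30 ℏ ≈ 5.477ℏ; Σ(L_z)² = 110 ℏ²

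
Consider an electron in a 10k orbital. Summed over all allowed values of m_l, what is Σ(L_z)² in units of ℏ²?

For 10k, l = 7.
m_l ∈ {-7, -6, -5, -4, -3, -2, -1, 0, 1, 2, 3, 4, 5, 6, 7}.
Σ m_l² = l(l+1)(2l+1)/3 = 7·8·15/3 = 280.

Σ(L_z)² = 280 ℏ²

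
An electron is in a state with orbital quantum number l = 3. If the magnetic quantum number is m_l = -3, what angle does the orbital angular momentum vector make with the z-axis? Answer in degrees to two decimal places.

θ ≈ 150.00°

|L| = ℏ√(l(l+1)) = 2√3 ℏ.
L_z = m_l ℏ = −3ℏ.
cos θ = L_z/|L| = -3/√12, so θ ≈ 150.00°.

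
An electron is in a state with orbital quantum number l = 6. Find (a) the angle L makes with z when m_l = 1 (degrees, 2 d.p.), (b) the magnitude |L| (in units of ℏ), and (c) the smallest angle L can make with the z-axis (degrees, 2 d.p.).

For m_l = 1: cos θ = 1/√42, θ ≈ 81.12°.
|L| = ℏ√(6·7) = √42 ℏ ≈ 6.481ℏ.
cos θ_min = 6/√42, so θ_min ≈ 22.21°.

θ(m_l=1) ≈ 81.12°; |L| = √42 ℏ ≈ 6.481ℏ; θ_min ≈ 22.21°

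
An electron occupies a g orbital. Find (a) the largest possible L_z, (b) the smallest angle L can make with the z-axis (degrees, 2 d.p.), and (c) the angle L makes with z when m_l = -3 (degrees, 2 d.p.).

A g state has l = 4.
L_z,max = lℏ = 4ℏ.
cos θ_min = 4/√20, so θ_min ≈ 26.57°.
For m_l = -3: cos θ = -3/√20, θ ≈ 132.13°.

L_z,max = 4ℏ; θ_min ≈ 26.57°; θ(m_l=-3) ≈ 132.13°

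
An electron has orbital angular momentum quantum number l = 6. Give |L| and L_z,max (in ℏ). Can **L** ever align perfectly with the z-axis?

|L| = √42 ℏ ≈ 6.4807ℏ, while L_z,max = lℏ = 6ℏ.
Since |L| > L_z,max, the vector can never point exactly along z; the closest it comes is θ_min = arccos(6/√42) ≈ 22.2°.

No: L_z,max = 6ℏ < |L| = √42 ℏ ≈ 6.481ℏ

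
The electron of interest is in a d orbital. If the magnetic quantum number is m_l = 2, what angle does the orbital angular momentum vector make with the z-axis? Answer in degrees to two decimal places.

θ ≈ 35.26°

A d state has l = 2.
|L| = ℏ√(l(l+1)) = √6 ℏ.
L_z = m_l ℏ = 2ℏ.
cos θ = L_z/|L| = 2/√6, so θ ≈ 35.26°.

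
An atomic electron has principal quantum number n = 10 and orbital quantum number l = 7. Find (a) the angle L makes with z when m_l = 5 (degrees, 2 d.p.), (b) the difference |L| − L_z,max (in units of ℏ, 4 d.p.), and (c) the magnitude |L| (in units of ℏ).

For m_l = 5: cos θ = 5/√56, θ ≈ 48.08°.
|L| − L_z,max = (2√14 − 7)ℏ ≈ 0.4833ℏ.
|L| = ℏ√(7·8) = 2√14 ℏ ≈ 7.483ℏ.

θ(m_l=5) ≈ 48.08°; |L|−L_z,max ≈ 0.4833ℏ; |L| = 2√14 ℏ ≈ 7.483ℏ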